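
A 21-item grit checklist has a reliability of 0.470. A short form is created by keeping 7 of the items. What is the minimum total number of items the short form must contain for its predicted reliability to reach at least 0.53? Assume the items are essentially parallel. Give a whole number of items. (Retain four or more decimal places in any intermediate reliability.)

First, r for the 7-item form: n = 7/21 = 0.3333, so r_7 = 0.3333·0.470/(1 + (0.3333 − 1)·0.470) = 0.2281
Then solve for n' with r_old = 0.2281, r_target = 0.53: n' = 0.53(1 − 0.2281)/[0.2281(1 − 0.53)] = 3.8160
Items = 3.8160 × 7 ≈ 26.71 → 27

27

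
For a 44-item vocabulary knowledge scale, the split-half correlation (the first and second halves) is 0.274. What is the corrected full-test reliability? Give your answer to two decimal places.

0.43

r_full = 2(0.274) / (1 + 0.274)
r_full = 0.5480 / 1.2740 ≈ 0.4301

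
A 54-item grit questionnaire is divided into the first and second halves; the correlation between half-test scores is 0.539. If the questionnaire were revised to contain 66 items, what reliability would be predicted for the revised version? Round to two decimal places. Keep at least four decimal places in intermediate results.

Spearman-Brown correction (n = 2): r_full = 2·0.539/(1 + 0.539) = 0.7005
Length factor from 54 to 66 items: n = 66/54 = 1.2222
r_new = n·r_full / (1 + (n − 1)·r_full) = 0.8562 / 1.1557 ≈ 0.7408

0.74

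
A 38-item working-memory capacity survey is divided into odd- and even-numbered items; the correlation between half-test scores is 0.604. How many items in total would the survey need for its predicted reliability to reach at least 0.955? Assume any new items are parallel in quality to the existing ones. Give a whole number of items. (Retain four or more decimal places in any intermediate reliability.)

Corrected full-test reliability: r_full = 2 × 0.604 / (1 + 0.604) ≈ 0.7531
Solve Spearman-Brown for n: n = 0.955(1 − 0.7531) / [0.7531(1 − 0.955)] = 6.9576
Required items = 6.9576 × 38 = 264.39, so 265 items.

265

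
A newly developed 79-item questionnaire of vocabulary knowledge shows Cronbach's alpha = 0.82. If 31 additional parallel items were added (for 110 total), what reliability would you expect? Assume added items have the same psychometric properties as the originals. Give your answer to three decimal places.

The new length is 110/79 = 1.3924 times the old.
r_new = (1.3924 × 0.82) / (1 + (1.3924 − 1) × 0.82)
     = 1.1418 / 1.3218 = 0.8638

0.864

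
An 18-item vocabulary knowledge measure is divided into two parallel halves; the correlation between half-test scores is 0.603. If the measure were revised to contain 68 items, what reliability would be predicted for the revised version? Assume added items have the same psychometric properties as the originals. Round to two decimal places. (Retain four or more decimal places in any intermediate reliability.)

0.92

First correct the split-half correlation to full-test reliability: r_full = 2 × 0.603 / (1 + 0.603) ≈ 0.7523
Length factor from 18 to 68 items: n = 68/18 = 3.7778
r_new = n·r_full / (1 + (n − 1)·r_full) = 2.8420 / 3.0897 ≈ 0.9198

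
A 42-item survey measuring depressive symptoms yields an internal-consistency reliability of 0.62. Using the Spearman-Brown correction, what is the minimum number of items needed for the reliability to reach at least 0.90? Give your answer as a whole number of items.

Rearranging the Spearman-Brown formula for n,
n = r_target (1 − r_old) / [ r_old (1 − r_target) ]
n = 0.90(1 − 0.62) / [0.62(1 − 0.90)]
n = 0.3420 / 0.0620 ≈ 5.5161
So the test needs 5.5161 × 42 ≈ 231.68 items; rounding up, 232.

232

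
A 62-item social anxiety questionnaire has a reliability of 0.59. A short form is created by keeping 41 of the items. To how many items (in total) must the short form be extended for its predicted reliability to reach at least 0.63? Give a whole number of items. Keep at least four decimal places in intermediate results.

74

First, r for the 41-item form: n = 41/62 = 0.6613, so r_41 = 0.6613·0.59/(1 + (0.6613 − 1)·0.59) = 0.4876
Length factor from the short form to reach 0.63: n' = 0.63(1 − 0.4876) / [0.4876(1 − 0.63)] ≈ 1.7893
Total items = 1.7893 × 41 = 73.36, rounded up to 74.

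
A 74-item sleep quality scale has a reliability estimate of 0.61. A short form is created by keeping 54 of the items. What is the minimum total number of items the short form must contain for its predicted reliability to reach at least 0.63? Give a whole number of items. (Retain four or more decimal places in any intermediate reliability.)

81

First, r for the 54-item form: n = 54/74 = 0.7297, so r_54 = 0.7297·0.61/(1 + (0.7297 − 1)·0.61) = 0.5330
Then solve for n' with r_old = 0.5330, r_target = 0.63: n' = 0.63(1 − 0.5330)/[0.5330(1 − 0.63)] = 1.4919
Items = 1.4919 × 54 ≈ 80.56 → 81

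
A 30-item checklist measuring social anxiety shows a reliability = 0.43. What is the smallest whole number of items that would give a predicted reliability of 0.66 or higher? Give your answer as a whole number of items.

78

Rearranging the Spearman-Brown formula for n,
n = r*(1 − r) / [ r (1 − r*) ]
n = [0.66 × 0.57] / [0.43 × 0.34]
  = 0.3762 / 0.1462 = 2.5732
So the test needs 2.5732 × 30 ≈ 77.20 items; rounding up, 78.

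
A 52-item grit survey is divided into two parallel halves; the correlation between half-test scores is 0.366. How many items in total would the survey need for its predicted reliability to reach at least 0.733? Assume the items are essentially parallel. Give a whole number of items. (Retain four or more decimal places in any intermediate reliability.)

r_full = 2(0.366)/(1 + 0.366) = 0.5359
n = r_tgt(1 − r_full) / [r_full(1 − r_tgt)] = 0.733 × 0.4641 / (0.5359 × 0.267) ≈ 2.3775
Items = 2.3775 × 52 ≈ 123.63 → 124

124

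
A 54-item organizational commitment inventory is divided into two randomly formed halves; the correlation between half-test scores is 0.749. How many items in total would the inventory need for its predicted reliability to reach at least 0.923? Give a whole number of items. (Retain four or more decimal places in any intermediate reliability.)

109

Corrected full-test reliability: r_full = 2 × 0.749 / (1 + 0.749) ≈ 0.8565
Solve Spearman-Brown for n: n = 0.923(1 − 0.8565) / [0.8565(1 − 0.923)] = 2.0083
Required items = 2.0083 × 54 = 108.45, so 109 items.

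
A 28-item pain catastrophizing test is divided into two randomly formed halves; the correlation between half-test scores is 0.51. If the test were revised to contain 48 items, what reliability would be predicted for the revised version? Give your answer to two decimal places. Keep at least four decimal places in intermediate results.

0.78

Spearman-Brown correction (n = 2): r_full = 2·0.51/(1 + 0.51) = 0.6755
Then adjust to 48 items: n = 48/28 = 1.7143
r_new = n·r_full / (1 + (n − 1)·r_full) = 1.1580 / 1.4825 ≈ 0.7811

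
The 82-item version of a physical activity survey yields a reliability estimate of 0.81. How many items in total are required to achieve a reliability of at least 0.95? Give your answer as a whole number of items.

366

Rearranging the Spearman-Brown formula for n,
n = r_target (1 − r_old) / [ r_old (1 − r_target) ]
n = 0.95(1 − 0.81) / [0.81(1 − 0.95)]
  = 0.1805 / 0.0405 = 4.4568
4.4568 × 82 = 365.46 → 366 items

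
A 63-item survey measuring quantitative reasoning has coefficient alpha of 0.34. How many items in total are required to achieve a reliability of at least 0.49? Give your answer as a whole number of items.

n = 0.49(1 − 0.34) / [0.34(1 − 0.49)]
n = 0.3234 / 0.1734 ≈ 1.8651
Items needed = n × 63 = 1.8651 × 63 ≈ 117.50 → round up to 118

118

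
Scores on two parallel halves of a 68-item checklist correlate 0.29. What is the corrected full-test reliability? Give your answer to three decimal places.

0.450

Each half is half the length of the full test, so the full test is n = 2 times a half.
r_full = 2(0.29) / (1 + 0.29)
       = 0.5800 / 1.2900 = 0.4496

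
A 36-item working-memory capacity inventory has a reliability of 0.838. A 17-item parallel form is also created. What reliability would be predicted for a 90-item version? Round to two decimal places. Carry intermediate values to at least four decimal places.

The 17-item form is not needed; work directly from the 36-item form with n = 90/36 = 2.5000.
r_{90} = n·r / (1 + (n − 1)·r) = 2.0950 / 2.2570 ≈ 0.9282

0.93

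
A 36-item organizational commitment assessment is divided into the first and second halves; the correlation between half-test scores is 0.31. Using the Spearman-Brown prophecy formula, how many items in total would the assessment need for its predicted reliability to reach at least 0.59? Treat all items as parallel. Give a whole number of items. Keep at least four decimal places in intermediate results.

58

Corrected full-test reliability: r_full = 2 × 0.31 / (1 + 0.31) ≈ 0.4733
Solve Spearman-Brown for n: n = 0.59(1 − 0.4733) / [0.4733(1 − 0.59)] = 1.6014
Items = 1.6014 × 36 ≈ 57.65 → 58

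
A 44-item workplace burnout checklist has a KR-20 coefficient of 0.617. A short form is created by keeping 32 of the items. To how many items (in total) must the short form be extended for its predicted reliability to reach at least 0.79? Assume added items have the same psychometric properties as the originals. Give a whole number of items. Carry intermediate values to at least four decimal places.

First, r for the 32-item form: n = 32/44 = 0.7273, so r_32 = 0.7273·0.617/(1 + (0.7273 − 1)·0.617) = 0.5395
Then solve for n' with r_old = 0.5395, r_target = 0.79: n' = 0.79(1 − 0.5395)/[0.5395(1 − 0.79)] = 3.2110
Total items = 3.2110 × 32 = 102.75, rounded up to 103.

103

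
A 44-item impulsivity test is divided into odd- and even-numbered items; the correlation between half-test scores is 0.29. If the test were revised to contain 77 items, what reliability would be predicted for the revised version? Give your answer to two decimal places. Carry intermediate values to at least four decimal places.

Full-test reliability from the split-half r: r_full = 2(0.29)/(1 + 0.29) = 0.4496
Length factor from 44 to 77 items: n = 77/44 = 1.7500
r_new = n·r_full / (1 + (n − 1)·r_full) = 0.7868 / 1.3372 ≈ 0.5884

0.59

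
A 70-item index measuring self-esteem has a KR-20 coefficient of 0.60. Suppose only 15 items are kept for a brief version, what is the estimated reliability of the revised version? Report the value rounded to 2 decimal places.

The new length is 15/70 = 0.2143 times the old.
By Spearman-Brown, r_new = n r / (1 + (n − 1) r).
r_new = 0.2143·0.60 / [1 + (0.2143 − 1)·0.60]
     = 0.1286 / 0.5286 = 0.2433

0.24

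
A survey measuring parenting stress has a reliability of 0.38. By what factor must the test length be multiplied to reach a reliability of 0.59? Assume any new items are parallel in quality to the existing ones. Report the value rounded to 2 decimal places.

n = [0.59 × 0.62] / [0.38 × 0.41]
n = 0.3658 / 0.1558 ≈ 2.3479

2.35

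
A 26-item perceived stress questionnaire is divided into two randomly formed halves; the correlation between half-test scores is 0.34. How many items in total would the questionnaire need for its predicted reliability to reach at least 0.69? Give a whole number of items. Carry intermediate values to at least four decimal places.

57

r_full = 2(0.34)/(1 + 0.34) = 0.5075
Solve Spearman-Brown for n: n = 0.69(1 − 0.5075) / [0.5075(1 − 0.69)] = 2.1600
Required items = 2.1600 × 26 = 56.16, so 57 items.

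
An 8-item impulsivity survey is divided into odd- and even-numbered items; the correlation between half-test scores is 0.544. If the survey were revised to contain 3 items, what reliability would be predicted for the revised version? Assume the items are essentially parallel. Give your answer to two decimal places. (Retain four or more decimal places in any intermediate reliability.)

0.47

Full-test reliability from the split-half r: r_full = 2(0.544)/(1 + 0.544) = 0.7047
Then adjust to 3 items: n = 3/8 = 0.3750
r_new = n·r_full / (1 + (n − 1)·r_full) = 0.2643 / 0.5596 ≈ 0.4723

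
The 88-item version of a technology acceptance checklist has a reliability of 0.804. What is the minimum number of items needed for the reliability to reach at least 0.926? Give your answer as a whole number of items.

n = [0.926 × 0.196] / [0.804 × 0.074]
n = 0.181496 / 0.059496 ≈ 3.0506
3.0506 × 88 = 268.45 → 269 items

269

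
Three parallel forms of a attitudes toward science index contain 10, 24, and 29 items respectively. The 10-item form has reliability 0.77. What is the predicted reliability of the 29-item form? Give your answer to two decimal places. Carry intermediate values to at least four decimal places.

The 24-item form is not needed; work directly from the 10-item form with n = 29/10 = 2.9000.
r_{29} = n·r / (1 + (n − 1)·r) = 2.2330 / 2.4630 ≈ 0.9066

0.91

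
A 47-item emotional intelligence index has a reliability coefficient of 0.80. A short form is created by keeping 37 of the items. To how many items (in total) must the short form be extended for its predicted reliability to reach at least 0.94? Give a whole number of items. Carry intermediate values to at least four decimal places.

Short-form reliability: n = 37/47 = 0.7872; r_37 = n·r/(1+(n−1)r) ≈ 0.7590
Length factor from the short form to reach 0.94: n' = 0.94(1 − 0.7590) / [0.7590(1 − 0.94)] ≈ 4.9745
Total items = 4.9745 × 37 = 184.06, rounded up to 185.

185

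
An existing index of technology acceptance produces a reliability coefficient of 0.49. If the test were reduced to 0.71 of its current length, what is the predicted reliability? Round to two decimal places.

0.41

r_new = 0.71·0.49 / [1 + (0.71 − 1)·0.49]
     = 0.3479 / 0.8579 = 0.4055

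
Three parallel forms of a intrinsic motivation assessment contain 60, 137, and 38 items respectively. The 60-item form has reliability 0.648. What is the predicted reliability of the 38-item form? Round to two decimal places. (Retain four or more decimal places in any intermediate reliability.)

0.54

Only the ratio of lengths matters: n = 38/60 = 0.6333
r_{38} = n·r / (1 + (n − 1)·r) = 0.4104 / 0.7624 ≈ 0.5383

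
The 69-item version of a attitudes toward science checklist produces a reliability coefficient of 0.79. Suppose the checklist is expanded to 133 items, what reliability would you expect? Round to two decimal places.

The new length is 133/69 = 1.9275 times the old.
By Spearman-Brown, r_new = n r / (1 + (n − 1) r).
r_new = (1.9275 × 0.79) / (1 + (1.9275 − 1) × 0.79)
     = 1.5227 / 1.7327 = 0.8788

0.88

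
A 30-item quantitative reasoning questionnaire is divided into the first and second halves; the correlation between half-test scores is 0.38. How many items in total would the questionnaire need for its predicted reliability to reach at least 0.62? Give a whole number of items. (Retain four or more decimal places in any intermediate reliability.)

40

r_full = 2(0.38)/(1 + 0.38) = 0.5507
n = r_tgt(1 − r_full) / [r_full(1 − r_tgt)] = 0.62 × 0.4493 / (0.5507 × 0.38) ≈ 1.3312
Items = 1.3312 × 30 ≈ 39.94 → 40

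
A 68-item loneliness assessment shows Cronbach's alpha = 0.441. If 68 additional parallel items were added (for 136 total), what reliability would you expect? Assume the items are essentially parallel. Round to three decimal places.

0.612

n = 136/68 = 2
By Spearman-Brown, r_new = n r / (1 + (n − 1) r).
r_new = 2·0.441 / [1 + (2 − 1)·0.441]
r_new = 0.8820 / 1.4410 ≈ 0.6121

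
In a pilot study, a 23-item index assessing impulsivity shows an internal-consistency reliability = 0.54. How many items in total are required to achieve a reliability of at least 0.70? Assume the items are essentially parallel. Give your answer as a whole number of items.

46

n = 0.70(1 − 0.54) / [0.54(1 − 0.70)]
n = 0.3220 / 0.1620 ≈ 1.9877
So the test needs 1.9877 × 23 ≈ 45.72 items; rounding up, 46.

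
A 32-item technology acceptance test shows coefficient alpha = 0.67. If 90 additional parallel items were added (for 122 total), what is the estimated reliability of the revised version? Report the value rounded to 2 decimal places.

The new length is 122/32 = 3.8125 times the old.
By Spearman-Brown, r_new = n r / (1 + (n − 1) r).
r_new = (3.8125 × 0.67) / (1 + (3.8125 − 1) × 0.67)
     = 2.5544 / 2.8844 = 0.8856

0.89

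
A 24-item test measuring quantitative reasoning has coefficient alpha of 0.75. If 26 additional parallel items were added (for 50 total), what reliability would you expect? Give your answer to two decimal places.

The new length is 50/24 = 2.0833 times the old.
Spearman-Brown: r_new = n·r / (1 + (n − 1)·r)
r_new = (2.0833 × 0.75) / (1 + (2.0833 − 1) × 0.75)
     = 1.5625 / 1.8125 = 0.8621

0.86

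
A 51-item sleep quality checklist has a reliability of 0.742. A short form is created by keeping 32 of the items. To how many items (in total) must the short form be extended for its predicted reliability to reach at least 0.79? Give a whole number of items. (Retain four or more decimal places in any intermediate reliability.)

First, r for the 32-item form: n = 32/51 = 0.6275, so r_32 = 0.6275·0.742/(1 + (0.6275 − 1)·0.742) = 0.6435
Then solve for n' with r_old = 0.6435, r_target = 0.79: n' = 0.79(1 − 0.6435)/[0.6435(1 − 0.79)] = 2.0841
Items = 2.0841 × 32 ≈ 66.69 → 67

67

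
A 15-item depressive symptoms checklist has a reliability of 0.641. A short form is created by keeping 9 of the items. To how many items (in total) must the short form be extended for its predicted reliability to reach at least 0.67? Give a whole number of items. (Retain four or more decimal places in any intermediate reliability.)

18

First, r for the 9-item form: n = 9/15 = 0.6000, so r_9 = 0.6000·0.641/(1 + (0.6000 − 1)·0.641) = 0.5172
Length factor from the short form to reach 0.67: n' = 0.67(1 − 0.5172) / [0.5172(1 − 0.67)] ≈ 1.8953
Items = 1.8953 × 9 ≈ 17.06 → 18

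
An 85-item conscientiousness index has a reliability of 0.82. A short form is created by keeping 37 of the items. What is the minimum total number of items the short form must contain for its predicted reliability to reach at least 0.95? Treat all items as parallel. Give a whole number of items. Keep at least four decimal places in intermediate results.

Short-form reliability: n = 37/85 = 0.4353; r_37 = n·r/(1+(n−1)r) ≈ 0.6648
Then solve for n' with r_old = 0.6648, r_target = 0.95: n' = 0.95(1 − 0.6648)/[0.6648(1 − 0.95)] = 9.5800
Total items = 9.5800 × 37 = 354.46, rounded up to 355.

355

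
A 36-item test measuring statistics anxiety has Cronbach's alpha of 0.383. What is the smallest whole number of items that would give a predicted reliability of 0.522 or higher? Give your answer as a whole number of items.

64

Spearman-Brown solved for the length factor n:
n = r_target (1 − r_old) / [ r_old (1 − r_target) ]
n = [0.522 × 0.617] / [0.383 × 0.478]
  = 0.322074 / 0.183074 = 1.7593
So the test needs 1.7593 × 36 ≈ 63.33 items; rounding up, 64.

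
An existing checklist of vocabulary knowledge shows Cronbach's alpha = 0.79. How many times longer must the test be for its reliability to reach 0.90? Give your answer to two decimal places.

2.39

Spearman-Brown solved for the length factor n:
n = r*(1 − r) / [ r (1 − r*) ]
n = 0.90(1 − 0.79) / [0.79(1 − 0.90)]
n = 0.1890 / 0.0790 ≈ 2.3924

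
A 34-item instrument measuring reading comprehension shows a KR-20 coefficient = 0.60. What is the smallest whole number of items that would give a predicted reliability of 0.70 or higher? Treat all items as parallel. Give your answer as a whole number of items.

Rearranging the Spearman-Brown formula for n,
n = r_target (1 − r_old) / [ r_old (1 − r_target) ]
n = 0.70 × (1 − 0.60) / [ 0.60 × (1 − 0.70) ]
  = 0.2800 / 0.1800 = 1.5556
1.5556 × 34 = 52.89 → 53 items

53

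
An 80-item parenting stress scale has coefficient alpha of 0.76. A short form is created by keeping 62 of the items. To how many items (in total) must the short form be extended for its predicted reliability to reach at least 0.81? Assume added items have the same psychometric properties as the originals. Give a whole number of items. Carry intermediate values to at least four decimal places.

108

Short-form reliability: n = 62/80 = 0.7750; r_62 = n·r/(1+(n−1)r) ≈ 0.7105
Then solve for n' with r_old = 0.7105, r_target = 0.81: n' = 0.81(1 − 0.7105)/[0.7105(1 − 0.81)] = 1.7371
Total items = 1.7371 × 62 = 107.70, rounded up to 108.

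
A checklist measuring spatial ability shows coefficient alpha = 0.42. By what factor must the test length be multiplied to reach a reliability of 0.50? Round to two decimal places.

1.38

n = [0.50 × 0.58] / [0.42 × 0.50]
n = 0.2900 / 0.2100 ≈ 1.3810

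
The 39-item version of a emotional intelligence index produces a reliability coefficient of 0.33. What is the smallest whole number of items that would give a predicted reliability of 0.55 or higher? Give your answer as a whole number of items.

97

n = 0.55 × (1 − 0.33) / [ 0.33 × (1 − 0.55) ]
  = 0.3685 / 0.1485 = 2.4815
2.4815 × 39 = 96.78 → 97 items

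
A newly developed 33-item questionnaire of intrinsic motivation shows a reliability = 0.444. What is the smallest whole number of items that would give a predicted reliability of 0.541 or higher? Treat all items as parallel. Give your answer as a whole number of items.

Invert Spearman-Brown to solve for n:
n = r*(1 − r) / [ r (1 − r*) ]
n = 0.541 × (1 − 0.444) / [ 0.444 × (1 − 0.541) ]
n = 0.300796 / 0.203796 ≈ 1.4760
So the test needs 1.4760 × 33 ≈ 48.71 items; rounding up, 49.

49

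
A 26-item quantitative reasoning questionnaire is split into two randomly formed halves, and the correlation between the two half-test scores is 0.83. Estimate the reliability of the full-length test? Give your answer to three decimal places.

Each half is half the length of the full test, so the full test is n = 2 times a half.
r_full = 2r_hh / (1 + r_hh) = 2 × 0.83 / (1 + 0.83)
       = 1.6600 / 1.8300 = 0.9071

0.907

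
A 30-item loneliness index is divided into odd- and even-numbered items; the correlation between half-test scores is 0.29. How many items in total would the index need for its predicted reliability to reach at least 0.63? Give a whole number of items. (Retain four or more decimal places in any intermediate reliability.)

r_full = 2(0.29)/(1 + 0.29) = 0.4496
n = r_tgt(1 − r_full) / [r_full(1 − r_tgt)] = 0.63 × 0.5504 / (0.4496 × 0.37) ≈ 2.0844
Items = 2.0844 × 30 ≈ 62.53 → 63

63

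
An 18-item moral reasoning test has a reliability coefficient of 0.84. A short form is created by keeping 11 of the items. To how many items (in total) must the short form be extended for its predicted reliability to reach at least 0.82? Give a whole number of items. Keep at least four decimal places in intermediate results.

16

First, r for the 11-item form: n = 11/18 = 0.6111, so r_11 = 0.6111·0.84/(1 + (0.6111 − 1)·0.84) = 0.7624
Then solve for n' with r_old = 0.7624, r_target = 0.82: n' = 0.82(1 − 0.7624)/[0.7624(1 − 0.82)] = 1.4197
Items = 1.4197 × 11 ≈ 15.62 → 16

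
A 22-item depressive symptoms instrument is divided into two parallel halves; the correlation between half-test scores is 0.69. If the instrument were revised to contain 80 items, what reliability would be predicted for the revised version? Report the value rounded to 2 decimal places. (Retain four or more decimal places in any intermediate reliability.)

Full-test reliability from the split-half r: r_full = 2(0.69)/(1 + 0.69) = 0.8166
Then adjust to 80 items: n = 80/22 = 3.6364
r_new = n·r_full / (1 + (n − 1)·r_full) = 2.9695 / 3.1529 ≈ 0.9418

0.94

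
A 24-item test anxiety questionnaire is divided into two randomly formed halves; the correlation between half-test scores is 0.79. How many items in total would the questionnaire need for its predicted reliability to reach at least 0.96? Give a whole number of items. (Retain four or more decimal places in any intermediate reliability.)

77

Corrected full-test reliability: r_full = 2 × 0.79 / (1 + 0.79) ≈ 0.8827
Solve Spearman-Brown for n: n = 0.96(1 − 0.8827) / [0.8827(1 − 0.96)] = 3.1893
Items = 3.1893 × 24 ≈ 76.54 → 77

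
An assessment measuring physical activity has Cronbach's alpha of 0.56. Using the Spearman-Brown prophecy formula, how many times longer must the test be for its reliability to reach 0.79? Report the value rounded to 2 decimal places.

2.96

n = 0.79(1 − 0.56) / [0.56(1 − 0.79)]
n = 0.3476 / 0.1176 ≈ 2.9558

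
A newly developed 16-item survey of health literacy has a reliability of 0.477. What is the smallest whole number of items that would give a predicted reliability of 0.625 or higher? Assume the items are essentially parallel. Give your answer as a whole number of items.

n = 0.625(1 − 0.477) / [0.477(1 − 0.625)]
n = 0.326875 / 0.178875 ≈ 1.8274
1.8274 × 16 = 29.24 → 30 items

30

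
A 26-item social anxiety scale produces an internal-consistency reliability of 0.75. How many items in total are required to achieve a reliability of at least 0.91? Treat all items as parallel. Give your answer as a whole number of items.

Spearman-Brown solved for the length factor n:
n = r*(1 − r) / [ r (1 − r*) ]
n = 0.91 × (1 − 0.75) / [ 0.75 × (1 − 0.91) ]
  = 0.2275 / 0.0675 = 3.3704
Items needed = n × 26 = 3.3704 × 26 ≈ 87.63 → round up to 88

88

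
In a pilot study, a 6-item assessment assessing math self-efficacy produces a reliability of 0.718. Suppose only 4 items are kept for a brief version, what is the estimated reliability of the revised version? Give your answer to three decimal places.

n = 4/6 = 0.6667
Apply the Spearman-Brown prophecy formula, r' = nr / [1 + (n − 1)r]:
r_new = (0.6667 × 0.718) / (1 + (0.6667 − 1) × 0.718)
     = 0.4787 / 0.7607 = 0.6293

0.629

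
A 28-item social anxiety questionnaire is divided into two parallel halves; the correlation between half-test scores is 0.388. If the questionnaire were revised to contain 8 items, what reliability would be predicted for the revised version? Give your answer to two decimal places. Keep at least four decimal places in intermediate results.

Full-test reliability from the split-half r: r_full = 2(0.388)/(1 + 0.388) = 0.5591
Length factor from 28 to 8 items: n = 8/28 = 0.2857
r_new = n·r_full / (1 + (n − 1)·r_full) = 0.1597 / 0.6006 ≈ 0.2659

0.27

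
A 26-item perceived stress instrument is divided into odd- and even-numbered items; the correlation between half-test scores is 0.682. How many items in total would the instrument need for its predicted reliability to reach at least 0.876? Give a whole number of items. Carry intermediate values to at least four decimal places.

43

Corrected full-test reliability: r_full = 2 × 0.682 / (1 + 0.682) ≈ 0.8109
n = r_tgt(1 − r_full) / [r_full(1 − r_tgt)] = 0.876 × 0.1891 / (0.8109 × 0.124) ≈ 1.6474
Required items = 1.6474 × 26 = 42.83, so 43 items.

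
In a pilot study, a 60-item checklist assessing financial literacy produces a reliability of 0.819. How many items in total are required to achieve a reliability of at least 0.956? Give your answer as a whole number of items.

289

n = 0.956(1 − 0.819) / [0.819(1 − 0.956)]
n = 0.173036 / 0.036036 ≈ 4.8018
Items needed = n × 60 = 4.8018 × 60 ≈ 288.11 → round up to 289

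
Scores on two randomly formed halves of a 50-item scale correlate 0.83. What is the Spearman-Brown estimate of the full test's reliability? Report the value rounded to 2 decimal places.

r_full = 2r_hh / (1 + r_hh) = 2 × 0.83 / (1 + 0.83)
       = 1.6600 / 1.8300 = 0.9071

0.91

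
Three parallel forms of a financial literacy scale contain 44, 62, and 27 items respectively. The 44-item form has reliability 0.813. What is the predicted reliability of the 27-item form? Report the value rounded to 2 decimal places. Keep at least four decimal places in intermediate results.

Only the ratio of lengths matters: n = 27/44 = 0.6136
r_{27} = n·r / (1 + (n − 1)·r) = 0.4989 / 0.6859 ≈ 0.7274

0.73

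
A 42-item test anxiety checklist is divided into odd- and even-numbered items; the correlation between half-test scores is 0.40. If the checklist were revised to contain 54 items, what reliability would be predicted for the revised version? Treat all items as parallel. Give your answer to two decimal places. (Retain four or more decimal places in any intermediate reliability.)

Full-test reliability from the split-half r: r_full = 2(0.40)/(1 + 0.40) = 0.5714
Then adjust to 54 items: n = 54/42 = 1.2857
r_new = n·r_full / (1 + (n − 1)·r_full) = 0.7346 / 1.1632 ≈ 0.6315

0.63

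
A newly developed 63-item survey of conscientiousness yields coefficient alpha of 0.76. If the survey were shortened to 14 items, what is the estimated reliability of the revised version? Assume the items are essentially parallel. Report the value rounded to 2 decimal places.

0.41

Length ratio n = 14/63 = 0.2222
r_new = 0.2222·0.76 / [1 + (0.2222 − 1)·0.76]
     = 0.1689 / 0.4089 = 0.4131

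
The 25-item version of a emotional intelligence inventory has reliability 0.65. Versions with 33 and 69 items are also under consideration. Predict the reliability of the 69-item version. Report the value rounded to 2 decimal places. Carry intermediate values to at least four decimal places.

0.84

Only the ratio of lengths matters: n = 69/25 = 2.7600
r_{69} = n·r / (1 + (n − 1)·r) = 1.7940 / 2.1440 ≈ 0.8368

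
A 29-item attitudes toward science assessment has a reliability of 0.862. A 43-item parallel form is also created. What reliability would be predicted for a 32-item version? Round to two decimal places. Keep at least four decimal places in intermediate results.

Only the ratio of lengths matters: n = 32/29 = 1.1034
r_{32} = n·r / (1 + (n − 1)·r) = 0.9511 / 1.0891 ≈ 0.8733

0.87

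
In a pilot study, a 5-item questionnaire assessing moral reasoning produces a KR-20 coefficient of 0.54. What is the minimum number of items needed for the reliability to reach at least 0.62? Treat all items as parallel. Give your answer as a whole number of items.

7

n = [0.62 × 0.46] / [0.54 × 0.38]
n = 0.2852 / 0.2052 ≈ 1.3899
So the test needs 1.3899 × 5 ≈ 6.95 items; rounding up, 7.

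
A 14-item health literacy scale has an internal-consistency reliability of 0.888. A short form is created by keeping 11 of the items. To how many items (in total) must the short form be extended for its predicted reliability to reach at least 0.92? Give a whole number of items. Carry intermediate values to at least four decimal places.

Short-form reliability: n = 11/14 = 0.7857; r_11 = n·r/(1+(n−1)r) ≈ 0.8617
Then solve for n' with r_old = 0.8617, r_target = 0.92: n' = 0.92(1 − 0.8617)/[0.8617(1 − 0.92)] = 1.8457
Total items = 1.8457 × 11 = 20.30, rounded up to 21.

21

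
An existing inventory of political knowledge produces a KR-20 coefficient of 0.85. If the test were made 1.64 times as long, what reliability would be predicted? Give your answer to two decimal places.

r_new = (1.64 × 0.85) / (1 + (1.64 − 1) × 0.85)
r_new = 1.3940 / 1.5440 ≈ 0.9028

0.90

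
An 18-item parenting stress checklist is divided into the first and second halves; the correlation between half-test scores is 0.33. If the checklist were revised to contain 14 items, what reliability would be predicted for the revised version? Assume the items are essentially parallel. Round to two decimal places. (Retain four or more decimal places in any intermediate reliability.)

Full-test reliability from the split-half r: r_full = 2(0.33)/(1 + 0.33) = 0.4962
Length factor from 18 to 14 items: n = 14/18 = 0.7778
r_new = n·r_full / (1 + (n − 1)·r_full) = 0.3859 / 0.8897 ≈ 0.4337

0.43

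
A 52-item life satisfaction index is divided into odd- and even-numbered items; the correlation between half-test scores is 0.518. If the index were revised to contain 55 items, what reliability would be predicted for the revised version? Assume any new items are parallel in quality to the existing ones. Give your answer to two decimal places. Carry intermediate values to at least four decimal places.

Full-test reliability from the split-half r: r_full = 2(0.518)/(1 + 0.518) = 0.6825
Then adjust to 55 items: n = 55/52 = 1.0577
r_new = n·r_full / (1 + (n − 1)·r_full) = 0.7219 / 1.0394 ≈ 0.6945

0.69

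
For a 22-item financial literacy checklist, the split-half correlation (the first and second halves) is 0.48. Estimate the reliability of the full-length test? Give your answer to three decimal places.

0.649

Each half is half the length of the full test, so the full test is n = 2 times a half.
r_full = 2r_hh / (1 + r_hh) = 2 × 0.48 / (1 + 0.48)
r_full = 0.9600 / 1.4800 ≈ 0.6486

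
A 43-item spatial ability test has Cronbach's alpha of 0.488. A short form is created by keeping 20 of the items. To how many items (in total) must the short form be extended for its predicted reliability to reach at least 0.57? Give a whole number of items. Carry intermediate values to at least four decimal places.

Short-form reliability: n = 20/43 = 0.4651; r_20 = n·r/(1+(n−1)r) ≈ 0.3071
Length factor from the short form to reach 0.57: n' = 0.57(1 − 0.3071) / [0.3071(1 − 0.57)] ≈ 2.9909
Total items = 2.9909 × 20 = 59.82, rounded up to 60.

60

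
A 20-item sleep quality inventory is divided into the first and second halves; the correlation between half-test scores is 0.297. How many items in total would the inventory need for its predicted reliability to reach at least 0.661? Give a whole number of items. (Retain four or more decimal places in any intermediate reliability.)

47

r_full = 2(0.297)/(1 + 0.297) = 0.4580
n = r_tgt(1 − r_full) / [r_full(1 − r_tgt)] = 0.661 × 0.5420 / (0.4580 × 0.339) ≈ 2.3075
Items = 2.3075 × 20 ≈ 46.15 → 47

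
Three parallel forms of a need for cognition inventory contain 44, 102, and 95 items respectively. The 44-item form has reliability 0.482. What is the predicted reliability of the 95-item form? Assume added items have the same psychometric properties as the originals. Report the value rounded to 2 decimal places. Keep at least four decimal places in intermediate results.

The 102-item form is not needed; work directly from the 44-item form with n = 95/44 = 2.1591.
r_{95} = n·r / (1 + (n − 1)·r) = 1.0407 / 1.5587 ≈ 0.6677

0.67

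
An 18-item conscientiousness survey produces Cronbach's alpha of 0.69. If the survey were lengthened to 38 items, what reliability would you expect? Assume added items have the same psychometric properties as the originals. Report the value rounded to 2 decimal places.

Length ratio n = 38/18 = 2.1111
Apply the Spearman-Brown prophecy formula, r' = nr / [1 + (n − 1)r]:
r_new = 2.1111·0.69 / [1 + (2.1111 − 1)·0.69]
r_new = 1.4567 / 1.7667 ≈ 0.8245

0.82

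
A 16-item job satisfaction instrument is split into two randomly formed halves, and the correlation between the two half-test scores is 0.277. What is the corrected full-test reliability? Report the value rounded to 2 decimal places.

0.43

The full test is twice the length of either half (n = 2).
r_full = 2(0.277) / (1 + 0.277)
       = 0.5540 / 1.2770 = 0.4338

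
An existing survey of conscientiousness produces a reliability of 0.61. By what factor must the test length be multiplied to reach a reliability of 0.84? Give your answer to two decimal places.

3.36

n = [0.84 × 0.39] / [0.61 × 0.16]
n = 0.3276 / 0.0976 ≈ 3.3566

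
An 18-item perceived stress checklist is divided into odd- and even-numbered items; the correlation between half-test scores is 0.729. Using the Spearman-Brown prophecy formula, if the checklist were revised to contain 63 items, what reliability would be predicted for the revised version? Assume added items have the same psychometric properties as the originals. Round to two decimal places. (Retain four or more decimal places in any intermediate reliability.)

0.95

Full-test reliability from the split-half r: r_full = 2(0.729)/(1 + 0.729) = 0.8433
Length factor from 18 to 63 items: n = 63/18 = 3.5000
r_new = n·r_full / (1 + (n − 1)·r_full) = 2.9516 / 3.1082 ≈ 0.9496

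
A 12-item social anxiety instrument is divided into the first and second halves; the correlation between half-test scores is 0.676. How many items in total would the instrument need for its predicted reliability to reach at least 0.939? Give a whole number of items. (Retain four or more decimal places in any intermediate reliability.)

45

Corrected full-test reliability: r_full = 2 × 0.676 / (1 + 0.676) ≈ 0.8067
n = r_tgt(1 − r_full) / [r_full(1 − r_tgt)] = 0.939 × 0.1933 / (0.8067 × 0.061) ≈ 3.6885
Items = 3.6885 × 12 ≈ 44.26 → 45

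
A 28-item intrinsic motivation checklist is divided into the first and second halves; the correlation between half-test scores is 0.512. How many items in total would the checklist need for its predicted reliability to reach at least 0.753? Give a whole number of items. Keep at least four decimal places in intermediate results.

41

Corrected full-test reliability: r_full = 2 × 0.512 / (1 + 0.512) ≈ 0.6772
Solve Spearman-Brown for n: n = 0.753(1 − 0.6772) / [0.6772(1 − 0.753)] = 1.4532
Items = 1.4532 × 28 ≈ 40.69 → 41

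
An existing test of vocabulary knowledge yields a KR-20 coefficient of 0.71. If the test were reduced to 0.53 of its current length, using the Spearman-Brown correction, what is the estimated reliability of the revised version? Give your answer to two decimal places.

0.56

r_new = 0.53·0.71 / [1 + (0.53 − 1)·0.71]
     = 0.3763 / 0.6663 = 0.5648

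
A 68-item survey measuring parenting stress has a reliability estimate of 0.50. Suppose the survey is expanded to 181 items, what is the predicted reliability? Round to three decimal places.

0.727

The new length is 181/68 = 2.6618 times the old.
r_new = 2.6618·0.50 / [1 + (2.6618 − 1)·0.50]
r_new = 1.3309 / 1.8309 ≈ 0.7269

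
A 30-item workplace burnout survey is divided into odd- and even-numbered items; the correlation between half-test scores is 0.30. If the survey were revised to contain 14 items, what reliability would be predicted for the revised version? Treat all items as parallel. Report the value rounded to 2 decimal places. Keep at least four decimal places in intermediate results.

0.29

Full-test reliability from the split-half r: r_full = 2(0.30)/(1 + 0.30) = 0.4615
Then adjust to 14 items: n = 14/30 = 0.4667
r_new = n·r_full / (1 + (n − 1)·r_full) = 0.2154 / 0.7539 ≈ 0.2857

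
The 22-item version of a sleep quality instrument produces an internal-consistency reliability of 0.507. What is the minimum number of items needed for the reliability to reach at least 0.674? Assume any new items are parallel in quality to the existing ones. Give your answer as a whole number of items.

45

Rearranging the Spearman-Brown formula for n,
n = r_target (1 − r_old) / [ r_old (1 − r_target) ]
n = [0.674 × 0.493] / [0.507 × 0.326]
n = 0.332282 / 0.165282 ≈ 2.0104
2.0104 × 22 = 44.23 → 45 items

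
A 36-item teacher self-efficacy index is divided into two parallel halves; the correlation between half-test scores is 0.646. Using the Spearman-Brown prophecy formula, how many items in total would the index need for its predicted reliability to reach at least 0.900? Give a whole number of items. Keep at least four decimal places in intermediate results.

r_full = 2(0.646)/(1 + 0.646) = 0.7849
n = r_tgt(1 − r_full) / [r_full(1 − r_tgt)] = 0.900 × 0.2151 / (0.7849 × 0.100) ≈ 2.4664
Required items = 2.4664 × 36 = 88.79, so 89 items.

89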